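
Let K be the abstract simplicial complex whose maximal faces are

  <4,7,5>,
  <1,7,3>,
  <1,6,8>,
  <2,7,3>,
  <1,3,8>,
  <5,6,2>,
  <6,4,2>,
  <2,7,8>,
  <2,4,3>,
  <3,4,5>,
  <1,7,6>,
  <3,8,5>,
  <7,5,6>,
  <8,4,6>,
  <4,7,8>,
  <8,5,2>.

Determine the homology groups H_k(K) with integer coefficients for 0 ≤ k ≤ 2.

H_0 = Z,  H_1 = Z^2,  H_2 = Z.

Take the total order 1 < 2 < 3 < 4 < 5 < 6 < 7 < 8 on the vertex set. Then K (dimension 2) consists of the simplices:

  0-simplices (8): [1], [2], [3], [4], [5], [6], [7], [8]
  1-simplices (24): (24 of them)
  2-simplices (16): [1,3,7], [1,3,8], [1,6,7], [1,6,8], [2,3,4], [2,3,7], [2,4,6], [2,5,6], [2,5,8], [2,7,8], [3,4,5], [3,5,8], [4,5,7], [4,6,8], [4,7,8], [5,6,7]

giving chain groups C_0 ≅ Z^8, C_1 ≅ Z^24, C_2 ≅ Z^16.

Boundary ∂_1: C_1 → C_0 sends each edge [p,q] (with p < q) to q − p. For instance
  ∂[4,8] = [8] − [4].
The resulting 8×24 matrix has rank 7, and its Smith normal form has invariant factors (1,1,1,1,1,1,1).

∂_2: C_2 → C_1 sends each 2-simplex [p,q,r] to [q,r] − [p,r] + [p,q]. For instance
  ∂[2,5,8] = [5,8] − [2,8] + [2,5],
  ∂[2,5,6] = [5,6] − [2,6] + [2,5].
As a 24×16 matrix over Z this has rank 15, with invariant factors (1,1,1,1,1,1,1,1,1,1,1,1,1,1,1).

Now H_k = ker ∂_k / im ∂_{k+1}, so:

  H_0: rank C_0 − rank ∂_1 = 8 − 7 = 1, and the invariant factors of ∂_1 are all 1, so H_0 ≅ Z.
  H_1: rank ker ∂_1 − rank ∂_2 = (24 − 7) − 15 = 2, and the invariant factors of ∂_2 are all 1, so H_1 ≅ Z^2.
  H_2: rank ker ∂_2 − rank ∂_3 = (16 − 15) − 0 = 1, and there is no ∂_3, so H_2 ≅ Z.

As a check, the Euler characteristic is 8 − 24 + 16 = 0, which agrees with 1 − 2 + 1 = 0.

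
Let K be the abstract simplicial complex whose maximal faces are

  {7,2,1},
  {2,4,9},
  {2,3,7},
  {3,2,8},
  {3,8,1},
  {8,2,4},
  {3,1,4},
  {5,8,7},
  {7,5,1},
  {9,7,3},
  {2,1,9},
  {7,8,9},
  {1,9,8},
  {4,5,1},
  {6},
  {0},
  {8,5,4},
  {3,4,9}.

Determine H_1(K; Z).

K has 10 vertices, 24 edges, 16 triangles.
rank ∂_1 = 7, rank ∂_2 = 15 ⇒ b_1 = 24 − 7 − 15 = 2; all invariant factors of ∂_2 are 1 so no torsion. So H_1 = Z^2.

H_1 = Z^2.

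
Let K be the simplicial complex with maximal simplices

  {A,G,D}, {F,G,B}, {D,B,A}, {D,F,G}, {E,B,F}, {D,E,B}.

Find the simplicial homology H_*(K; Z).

H_0 ≅ Z,  H_1 ≅ Z,  H_2 = 0.

Take the total order A < B < D < E < F < G on the vertex set. Then K (dimension 2) consists of the simplices:

  0-simplices (6): A, B, D, E, F, G
  1-simplices (12): AB, AD, AG, BD, BE, BF, BG, DE, DF, DG, EF, FG
  2-simplices (6): ABD, ADG, BDE, BEF, BFG, DFG

Hence C_0 ≅ Z^6, C_1 ≅ Z^12, C_2 ≅ Z^6.

∂_1: C_1 → C_0 maps an edge to its endpoints' difference, ∂[p,q] = q − p. For instance
  ∂DG = G − D.
As a 6×12 matrix over Z this has rank 5, with invariant factors (1,1,1,1,1).

Boundary ∂_2: C_2 → C_1 maps a triangle to the signed sum of its edges. For instance
  ∂BDE = DE − BE + BD,
  ∂DFG = FG − DG + DF.
The resulting 12×6 matrix has rank 6, and its Smith normal form has invariant factors (1,1,1,1,1,1).

Computing H_k = (kernel of ∂_k) / (image of ∂_{k+1}):

  H_0: rank C_0 − rank ∂_1 = 6 − 5 = 1, and the invariant factors of ∂_1 are all 1, so H_0 = Z.
  H_1: rank ker ∂_1 − rank ∂_2 = (12 − 5) − 6 = 1, and the invariant factors of ∂_2 are all 1, so H_1 = Z.
  H_2: rank ker ∂_2 − rank ∂_3 = (6 − 6) − 0 = 0, and there is no ∂_3, so H_2 = 0.

As a check, the Euler characteristic is 6 − 12 + 6 = 0, which agrees with 1 − 1 + 0 = 0.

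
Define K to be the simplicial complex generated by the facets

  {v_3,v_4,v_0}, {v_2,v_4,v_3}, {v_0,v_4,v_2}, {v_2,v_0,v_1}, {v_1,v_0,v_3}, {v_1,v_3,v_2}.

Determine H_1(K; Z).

H_1 ≅ 0.

Order the vertices as v_0 < v_1 < v_2 < v_3 < v_4. Listing each simplex with vertices in this order, K has dimension 2 with simplices:

  0-simplices (5): [v_0], [v_1], [v_2], [v_3], [v_4]
  1-simplices (9): [v_0,v_1], [v_0,v_2], [v_0,v_3], [v_0,v_4], [v_1,v_2], [v_1,v_3], [v_2,v_3], [v_2,v_4], [v_3,v_4]
  2-simplices (6): [v_0,v_1,v_2], [v_0,v_1,v_3], [v_0,v_2,v_4], [v_0,v_3,v_4], [v_1,v_2,v_3], [v_2,v_3,v_4]

Hence C_0 ≅ Z^5, C_1 ≅ Z^9, C_2 ≅ Z^6.

The boundary map ∂_1: C_1 → C_0 maps an edge to its endpoints' difference, ∂[p,q] = q − p. For instance
  ∂[v_0,v_1] = [v_1] − [v_0].
This gives a 5×9 integer matrix of rank 4; reducing to Smith normal form yields diagonal entries (1,1,1,1).

The boundary map ∂_2: C_2 → C_1 maps a triangle to the signed sum of its edges. For instance
  ∂[v_0,v_1,v_2] = [v_1,v_2] − [v_0,v_2] + [v_0,v_1],
  ∂[v_0,v_2,v_4] = [v_2,v_4] − [v_0,v_4] + [v_0,v_2].
As a 9×6 matrix over Z this has rank 5, with invariant factors (1,1,1,1,1).

From H_k ≅ ker(∂_k) / im(∂_{k+1}) we obtain:

  H_1: rank ker ∂_1 − rank ∂_2 = (9 − 4) − 5 = 0, and the invariant factors of ∂_2 are all 1, so H_1 = 0.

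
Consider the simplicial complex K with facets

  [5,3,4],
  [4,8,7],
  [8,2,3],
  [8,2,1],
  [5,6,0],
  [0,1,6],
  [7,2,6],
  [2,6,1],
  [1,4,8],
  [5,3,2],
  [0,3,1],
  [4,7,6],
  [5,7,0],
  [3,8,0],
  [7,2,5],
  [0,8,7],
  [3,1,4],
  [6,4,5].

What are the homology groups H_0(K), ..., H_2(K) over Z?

Take the total order 0 < 1 < 2 < 3 < 4 < 5 < 6 < 7 < 8 on the vertex set. Then K (dimension 2) consists of the simplices:

  0-simplices (9): [0], [1], [2], [3], [4], [5], [6], [7], [8]
  1-simplices (27): (27 of them)
  2-simplices (18): [0,1,3], [0,1,6], [0,3,8], [0,5,6], [0,5,7], [0,7,8], [1,2,6], [1,2,8], [1,3,4], [1,4,8], [2,3,5], [2,3,8], [2,5,7], [2,6,7], [3,4,5], [4,5,6], [4,6,7], [4,7,8]

so the chain groups are C_0 ≅ Z^9, C_1 ≅ Z^27, C_2 ≅ Z^18.

Boundary ∂_1: C_1 → C_0 maps an edge to its endpoints' difference, ∂[p,q] = q − p.
As a 9×27 matrix over Z this has rank 8, with invariant factors (1,1,1,1,1,1,1,1).

∂_2: C_2 → C_1 sends each 2-simplex [p,q,r] to [q,r] − [p,r] + [p,q]. For instance
  ∂[4,5,6] = [5,6] − [4,6] + [4,5],
  ∂[0,1,6] = [1,6] − [0,6] + [0,1].
As a 27×18 matrix over Z this has rank 18, with invariant factors (1,1,1,1,1,1,1,1,1,1,1,1,1,1,1,1,1,2).

Now H_k = ker ∂_k / im ∂_{k+1}, so:

  H_0: rank C_0 − rank ∂_1 = 9 − 8 = 1, and the invariant factors of ∂_1 are all 1, so H_0 ≅ Z.
  H_1: rank ker ∂_1 − rank ∂_2 = (27 − 8) − 18 = 1, and ∂_2 has invariant factor 2 > 1, so H_1 ≅ Z ⊕ Z/2Z.
  H_2: rank ker ∂_2 − rank ∂_3 = (18 − 18) − 0 = 0, and there is no ∂_3, so H_2 ≅ 0.

H_0 = Z,  H_1 = Z ⊕ Z/2Z,  H_2 = 0.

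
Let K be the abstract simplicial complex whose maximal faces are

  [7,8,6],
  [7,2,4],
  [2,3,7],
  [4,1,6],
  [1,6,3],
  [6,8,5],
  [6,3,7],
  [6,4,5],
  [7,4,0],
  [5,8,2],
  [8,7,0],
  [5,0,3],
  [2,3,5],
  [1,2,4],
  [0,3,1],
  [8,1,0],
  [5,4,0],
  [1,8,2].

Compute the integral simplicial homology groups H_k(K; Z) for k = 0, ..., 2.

Take the total order 0 < 1 < 2 < 3 < 4 < 5 < 6 < 7 < 8 on the vertex set. Then K (dimension 2) consists of the simplices:

  0-simplices (9): [0], [1], [2], [3], [4], [5], [6], [7], [8]
  1-simplices (27): (27 of them)
  2-simplices (18): [0,1,3], [0,1,8], [0,3,5], [0,4,5], [0,4,7], [0,7,8], [1,2,4], [1,2,8], [1,3,6], [1,4,6], [2,3,5], [2,3,7], [2,4,7], [2,5,8], [3,6,7], [4,5,6], [5,6,8], [6,7,8]

giving chain groups C_0 ≅ Z^9, C_1 ≅ Z^27, C_2 ≅ Z^18.

∂_1: C_1 → C_0 is given by ∂[p,q] = [q] − [p]. For instance
  ∂[0,5] = [5] − [0].
This gives a 9×27 integer matrix of rank 8; reducing to Smith normal form yields diagonal entries (1,1,1,1,1,1,1,1).

The boundary map ∂_2: C_2 → C_1 maps a triangle to the signed sum of its edges. For instance
  ∂[3,6,7] = [6,7] − [3,7] + [3,6],
  ∂[0,4,7] = [4,7] − [0,7] + [0,4].
The resulting 27×18 matrix has rank 17, and its Smith normal form has invariant factors (1,1,1,1,1,1,1,1,1,1,1,1,1,1,1,1,1).

Computing H_k = (kernel of ∂_k) / (image of ∂_{k+1}):

  H_0: rank C_0 − rank ∂_1 = 9 − 8 = 1, and the invariant factors of ∂_1 are all 1, so H_0 ≅ Z.
  H_1: rank ker ∂_1 − rank ∂_2 = (27 − 8) − 17 = 2, and the invariant factors of ∂_2 are all 1, so H_1 ≅ Z^2.
  H_2: rank ker ∂_2 − rank ∂_3 = (18 − 17) − 0 = 1, and there is no ∂_3, so H_2 ≅ Z.

As a check, the Euler characteristic is 9 − 27 + 18 = 0, which agrees with 1 − 2 + 1 = 0.

H_0 ≅ Z,  H_1 ≅ Z^2,  H_2 ≅ Z.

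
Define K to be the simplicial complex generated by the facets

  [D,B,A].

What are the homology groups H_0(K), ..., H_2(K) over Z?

H_0 = Z,  H_1 = 0,  H_2 = 0.

Order the vertices as A < B < D. Listing each simplex with vertices in this order, K has dimension 2 with simplices:

  0-simplices (3): A, B, D
  1-simplices (3): AB, AD, BD
  2-simplices (1): ABD

giving chain groups C_0 ≅ Z^3, C_1 ≅ Z^3, C_2 ≅ Z^1.

The boundary map ∂_1: C_1 → C_0 maps an edge to its endpoints' difference, ∂[p,q] = q − p. For instance
  ∂BD = D − B.
The resulting 3×3 matrix has rank 2, and its Smith normal form has invariant factors (1,1).

The boundary map ∂_2: C_2 → C_1 sends each 2-simplex [p,q,r] to [q,r] − [p,r] + [p,q]. For instance
  ∂ABD = BD − AD + AB.
This gives a 3×1 integer matrix of rank 1; reducing to Smith normal form yields diagonal entries (1).

From H_k ≅ ker(∂_k) / im(∂_{k+1}) we obtain:

  H_0: rank C_0 − rank ∂_1 = 3 − 2 = 1, and the invariant factors of ∂_1 are all 1, so H_0 = Z.
  H_1: rank ker ∂_1 − rank ∂_2 = (3 − 2) − 1 = 0, and the invariant factors of ∂_2 are all 1, so H_1 = 0.
  H_2: rank ker ∂_2 − rank ∂_3 = (1 − 1) − 0 = 0, and there is no ∂_3, so H_2 = 0.

(K is a triangulation of the 2-simplex.)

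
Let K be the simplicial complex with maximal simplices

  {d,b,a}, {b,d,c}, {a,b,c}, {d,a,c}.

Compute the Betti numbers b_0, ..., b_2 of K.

b_0 = 1, b_1 = 0, b_2 = 1.

We work with the vertex ordering a < b < c < d. The simplices of K, each written with vertices in increasing order, are:

  0-simplices (4): a, b, c, d
  1-simplices (6): ab, ac, ad, bc, bd, cd
  2-simplices (4): abc, abd, acd, bcd

giving chain groups C_0 ≅ Z^4, C_1 ≅ Z^6, C_2 ≅ Z^4.

Boundary ∂_1: C_1 → C_0 sends each edge [p,q] (with p < q) to q − p. For instance
  ∂cd = d − c.
As a 4×6 matrix over Z this has rank 3, with invariant factors (1,1,1).

Boundary ∂_2: C_2 → C_1 sends each 2-simplex [p,q,r] to [q,r] − [p,r] + [p,q]. For instance
  ∂abd = bd − ad + ab,
  ∂acd = cd − ad + ac.
The resulting 6×4 matrix has rank 3, and its Smith normal form has invariant factors (1,1,1).

Now H_k = ker ∂_k / im ∂_{k+1}, so:

  H_0: rank C_0 − rank ∂_1 = 4 − 3 = 1, and the invariant factors of ∂_1 are all 1, so H_0 ≅ Z.
  H_1: rank ker ∂_1 − rank ∂_2 = (6 − 3) − 3 = 0, and the invariant factors of ∂_2 are all 1, so H_1 ≅ 0.
  H_2: rank ker ∂_2 − rank ∂_3 = (4 − 3) − 0 = 1, and there is no ∂_3, so H_2 ≅ Z.

As a check, the Euler characteristic is 4 − 6 + 4 = 2, which agrees with 1 − 0 + 1 = 2.

Hence the Betti numbers are b_0 = 1, b_1 = 0, b_2 = 1.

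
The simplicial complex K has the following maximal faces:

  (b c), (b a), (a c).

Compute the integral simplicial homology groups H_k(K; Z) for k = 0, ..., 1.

H_0 = Z,  H_1 = Z.

Order the vertices as a < b < c. Listing each simplex with vertices in this order, K has dimension 1 with simplices:

  0-simplices (3): a, b, c
  1-simplices (3): ab, ac, bc

so the chain groups are C_0 ≅ Z^3, C_1 ≅ Z^3.

The boundary map ∂_1: C_1 → C_0 is given by ∂[p,q] = [q] − [p]. For instance
  ∂ac = c − a.
As a 3×3 matrix over Z this has rank 2, with invariant factors (1,1).

Reading off H_k = ker ∂_k / im ∂_{k+1}:

  H_0: rank C_0 − rank ∂_1 = 3 − 2 = 1, and the invariant factors of ∂_1 are all 1, so H_0 = Z.
  H_1: rank ker ∂_1 − rank ∂_2 = (3 − 2) − 0 = 1, and there is no ∂_2, so H_1 = Z.

As a check, the Euler characteristic is 3 − 3 = 0, which agrees with 1 − 1 = 0.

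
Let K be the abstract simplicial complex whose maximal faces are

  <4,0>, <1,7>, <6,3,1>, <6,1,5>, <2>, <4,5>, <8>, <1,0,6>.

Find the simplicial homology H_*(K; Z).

H_0 = Z^3,  H_1 = Z,  H_2 = 0.

Fix the vertex order 0 < 1 < 2 < 3 < 4 < 5 < 6 < 7 < 8 and write every simplex with vertices in increasing order. Then dim K = 2 and the simplices of K are:

  0-simplices (9): [0], [1], [2], [3], [4], [5], [6], [7], [8]
  1-simplices (10): [0,1], [0,4], [0,6], [1,3], [1,5], [1,6], [1,7], [3,6], [4,5], [5,6]
  2-simplices (3): [0,1,6], [1,3,6], [1,5,6]

so the chain groups are C_0 ≅ Z^9, C_1 ≅ Z^10, C_2 ≅ Z^3.

∂_1: C_1 → C_0 maps an edge to its endpoints' difference, ∂[p,q] = q − p.
The 9×10 boundary matrix has rank 6 and Smith normal form diag(1,1,1,1,1,1).

∂_2: C_2 → C_1 maps a triangle to the signed sum of its edges. For instance
  ∂[0,1,6] = [1,6] − [0,6] + [0,1],
  ∂[1,5,6] = [5,6] − [1,6] + [1,5].
As a 10×3 matrix over Z this has rank 3, with invariant factors (1,1,1).

Computing H_k = (kernel of ∂_k) / (image of ∂_{k+1}):

  H_0: rank C_0 − rank ∂_1 = 9 − 6 = 3, and the invariant factors of ∂_1 are all 1, so H_0 = Z^3.
  H_1: rank ker ∂_1 − rank ∂_2 = (10 − 6) − 3 = 1, and the invariant factors of ∂_2 are all 1, so H_1 = Z.
  H_2: rank ker ∂_2 − rank ∂_3 = (3 − 3) − 0 = 0, and there is no ∂_3, so H_2 = 0.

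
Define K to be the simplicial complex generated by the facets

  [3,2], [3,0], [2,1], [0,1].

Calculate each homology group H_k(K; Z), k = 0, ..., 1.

K has 4 vertices, 4 edges.
rank ∂_0 = 0, rank ∂_1 = 3 ⇒ b_0 = 4 − 0 − 3 = 1; all invariant factors of ∂_1 are 1 so no torsion. So H_0 ≅ Z.
rank ∂_1 = 3, rank ∂_2 = 0 ⇒ b_1 = 4 − 3 − 0 = 1. So H_1 ≅ Z.

H_0 = Z,  H_1 = Z.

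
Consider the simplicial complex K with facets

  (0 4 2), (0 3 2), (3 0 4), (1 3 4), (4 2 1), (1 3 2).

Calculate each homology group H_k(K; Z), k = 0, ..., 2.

K has 5 vertices, 9 edges, 6 triangles.
rank ∂_0 = 0, rank ∂_1 = 4 ⇒ b_0 = 5 − 0 − 4 = 1; all invariant factors of ∂_1 are 1 so no torsion. So H_0 ≅ Z.
rank ∂_1 = 4, rank ∂_2 = 5 ⇒ b_1 = 9 − 4 − 5 = 0; all invariant factors of ∂_2 are 1 so no torsion. So H_1 ≅ 0.
rank ∂_2 = 5, rank ∂_3 = 0 ⇒ b_2 = 6 − 5 − 0 = 1. So H_2 ≅ Z.

H_0 ≅ Z,  H_1 = 0,  H_2 ≅ Z.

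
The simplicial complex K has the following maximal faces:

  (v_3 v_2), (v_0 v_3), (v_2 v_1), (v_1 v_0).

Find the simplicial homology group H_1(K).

Take the total order v_0 < v_1 < v_2 < v_3 on the vertex set. Then K (dimension 1) consists of the simplices:

  0-simplices (4): [v_0], [v_1], [v_2], [v_3]
  1-simplices (4): [v_0,v_1], [v_0,v_3], [v_1,v_2], [v_2,v_3]

so the chain groups are C_0 ≅ Z^4, C_1 ≅ Z^4.

The boundary map ∂_1: C_1 → C_0 sends each edge [p,q] (with p < q) to q − p.
As a 4×4 matrix over Z this has rank 3, with invariant factors (1,1,1).

Computing H_k = (kernel of ∂_k) / (image of ∂_{k+1}):

  H_1: rank ker ∂_1 − rank ∂_2 = (4 − 3) − 0 = 1, and there is no ∂_2, so H_1 = Z.

H_1 ≅ Z.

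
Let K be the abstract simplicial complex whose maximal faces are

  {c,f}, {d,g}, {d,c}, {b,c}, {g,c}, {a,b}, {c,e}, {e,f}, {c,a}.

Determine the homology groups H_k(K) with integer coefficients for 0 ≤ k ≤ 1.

H_0 = Z,  H_1 = Z^3.

Take the total order a < b < c < d < e < f < g on the vertex set. Then K (dimension 1) consists of the simplices:

  0-simplices (7): a, b, c, d, e, f, g
  1-simplices (9): ab, ac, bc, cd, ce, cf, cg, dg, ef

giving chain groups C_0 ≅ Z^7, C_1 ≅ Z^9.

∂_1: C_1 → C_0 sends each edge [p,q] (with p < q) to q − p. For instance
  ∂ac = c − a.
The resulting 7×9 matrix has rank 6, and its Smith normal form has invariant factors (1,1,1,1,1,1).

Now H_k = ker ∂_k / im ∂_{k+1}, so:

  H_0: rank C_0 − rank ∂_1 = 7 − 6 = 1, and the invariant factors of ∂_1 are all 1, so H_0 = Z.
  H_1: rank ker ∂_1 − rank ∂_2 = (9 − 6) − 0 = 3, and there is no ∂_2, so H_1 = Z^3.

As a check, the Euler characteristic is 7 − 9 = -2, which agrees with 1 − 3 = -2.
(K is a triangulation of a wedge of 3 circles.)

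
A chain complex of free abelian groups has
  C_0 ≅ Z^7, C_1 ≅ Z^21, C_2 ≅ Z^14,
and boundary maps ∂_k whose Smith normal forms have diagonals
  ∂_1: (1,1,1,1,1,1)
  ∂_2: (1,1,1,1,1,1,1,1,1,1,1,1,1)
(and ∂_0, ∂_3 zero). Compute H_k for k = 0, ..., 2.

H_0: b_0 = 7 − 0 − 6 = 1; torsion from ∂_1 factors > 1: none. So H_0 ≅ Z.
H_1: b_1 = 21 − 6 − 13 = 2; torsion from ∂_2 factors > 1: none. So H_1 ≅ Z^2.
H_2: b_2 = 14 − 13 − 0 = 1; torsion from ∂_3 factors > 1: none. So H_2 ≅ Z.

H_0 ≅ Z,  H_1 ≅ Z^2,  H_2 ≅ Z.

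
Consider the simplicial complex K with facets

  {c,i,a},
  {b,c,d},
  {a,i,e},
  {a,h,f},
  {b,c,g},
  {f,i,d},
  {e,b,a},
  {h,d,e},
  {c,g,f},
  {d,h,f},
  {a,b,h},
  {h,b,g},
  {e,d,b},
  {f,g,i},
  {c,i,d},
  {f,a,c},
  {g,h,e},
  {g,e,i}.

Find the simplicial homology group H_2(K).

Take the total order a < b < c < d < e < f < g < h < i on the vertex set. Then K (dimension 2) consists of the simplices:

  0-simplices (9): a, b, c, d, e, f, g, h, i
  1-simplices (27): ab, ac, ae, af, ah, ai, bc, bd, be, bg, bh, cd, cf, cg, ci, de, df, dh, di, eg, eh, ei, fg, fh, fi, gh, gi
  2-simplices (18): abe, abh, acf, aci, aei, afh, bcd, bcg, bde, bgh, cdi, cfg, deh, dfh, dfi, egh, egi, fgi

Hence C_0 ≅ Z^9, C_1 ≅ Z^27, C_2 ≅ Z^18.

∂_1: C_1 → C_0 sends each edge [p,q] (with p < q) to q − p. For instance
  ∂eg = g − e.
As a 9×27 matrix over Z this has rank 8, with invariant factors (1,1,1,1,1,1,1,1).

∂_2: C_2 → C_1 sends each 2-simplex [p,q,r] to [q,r] − [p,r] + [p,q]. For instance
  ∂aci = ci − ai + ac,
  ∂dfh = fh − dh + df.
The resulting 27×18 matrix has rank 18, and its Smith normal form has invariant factors (1,1,1,1,1,1,1,1,1,1,1,1,1,1,1,1,1,2).

Reading off H_k = ker ∂_k / im ∂_{k+1}:

  H_2: rank ker ∂_2 − rank ∂_3 = (18 − 18) − 0 = 0, and there is no ∂_3, so H_2 ≅ 0.

H_2 ≅ 0.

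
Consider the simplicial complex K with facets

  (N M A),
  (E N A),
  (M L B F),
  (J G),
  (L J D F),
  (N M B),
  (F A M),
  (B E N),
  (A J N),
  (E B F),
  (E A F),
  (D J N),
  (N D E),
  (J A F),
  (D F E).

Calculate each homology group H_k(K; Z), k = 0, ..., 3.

H_0 ≅ Z,  H_1 = 0,  H_2 ≅ Z^2,  H_3 = 0.

We work with the vertex ordering A < B < D < E < F < G < J < L < M < N. The simplices of K, each written with vertices in increasing order, are:

  0-simplices (10): A, B, D, E, F, G, J, L, M, N
  1-simplices (25): AE, AF, AJ, AM, AN, BE, BF, BL, BM, BN, DE, DF, DJ, DL, DN, EF, EN, FJ, FL, FM, GJ, JL, JN, LM, MN
  2-simplices (20): AEF, AEN, AFJ, AFM, AJN, AMN, BEF, BEN, BFL, BFM, BLM, BMN, DEF, DEN, DFJ, DFL, DJL, DJN, FJL, FLM
  3-simplices (2): BFLM, DFJL

so the chain groups are C_0 ≅ Z^10, C_1 ≅ Z^25, C_2 ≅ Z^20, C_3 ≅ Z^2.

Boundary ∂_1: C_1 → C_0 is given by ∂[p,q] = [q] − [p].
The resulting 10×25 matrix has rank 9, and its Smith normal form has invariant factors (1,1,1,1,1,1,1,1,1).

∂_2: C_2 → C_1 maps a triangle to the signed sum of its edges. For instance
  ∂AEF = EF − AF + AE,
  ∂BEN = EN − BN + BE.
The 25×20 boundary matrix has rank 16 and Smith normal form diag(1,1,1,1,1,1,1,1,1,1,1,1,1,1,1,1).

The boundary map ∂_3: C_3 → C_2 sends each 3-simplex σ to the alternating sum Σ_i (−1)^i (σ with its i-th vertex removed). For instance
  ∂BFLM = FLM − BLM + BFM − BFL,
  ∂DFJL = FJL − DJL + DFL − DFJ.
The 20×2 boundary matrix has rank 2 and Smith normal form diag(1,1).

Now H_k = ker ∂_k / im ∂_{k+1}, so:

  H_0: rank C_0 − rank ∂_1 = 10 − 9 = 1, and the invariant factors of ∂_1 are all 1, so H_0 ≅ Z.
  H_1: rank ker ∂_1 − rank ∂_2 = (25 − 9) − 16 = 0, and the invariant factors of ∂_2 are all 1, so H_1 ≅ 0.
  H_2: rank ker ∂_2 − rank ∂_3 = (20 − 16) − 2 = 2, and the invariant factors of ∂_3 are all 1, so H_2 ≅ Z^2.
  H_3: rank ker ∂_3 − rank ∂_4 = (2 − 2) − 0 = 0, and there is no ∂_4, so H_3 ≅ 0.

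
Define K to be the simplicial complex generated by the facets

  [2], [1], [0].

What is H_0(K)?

H_0 ≅ Z^3.

We work with the vertex ordering 0 < 1 < 2. The simplices of K, each written with vertices in increasing order, are:

  0-simplices (3): [0], [1], [2]

so the chain groups are C_0 ≅ Z^3.

Computing H_k = (kernel of ∂_k) / (image of ∂_{k+1}):

  H_0: rank C_0 − rank ∂_1 = 3 − 0 = 3, and there is no ∂_1, so H_0 = Z^3.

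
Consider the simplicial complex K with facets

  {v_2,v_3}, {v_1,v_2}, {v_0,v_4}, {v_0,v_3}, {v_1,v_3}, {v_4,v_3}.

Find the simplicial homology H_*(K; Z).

Fix the vertex order v_0 < v_1 < v_2 < v_3 < v_4 and write every simplex with vertices in increasing order. Then dim K = 1 and the simplices of K are:

  0-simplices (5): [v_0], [v_1], [v_2], [v_3], [v_4]
  1-simplices (6): [v_0,v_3], [v_0,v_4], [v_1,v_2], [v_1,v_3], [v_2,v_3], [v_3,v_4]

giving chain groups C_0 ≅ Z^5, C_1 ≅ Z^6.

Boundary ∂_1: C_1 → C_0 maps an edge to its endpoints' difference, ∂[p,q] = q − p. For instance
  ∂[v_0,v_4] = [v_4] − [v_0].
This gives a 5×6 integer matrix of rank 4; reducing to Smith normal form yields diagonal entries (1,1,1,1).

Computing H_k = (kernel of ∂_k) / (image of ∂_{k+1}):

  H_0: rank C_0 − rank ∂_1 = 5 − 4 = 1, and the invariant factors of ∂_1 are all 1, so H_0 ≅ Z.
  H_1: rank ker ∂_1 − rank ∂_2 = (6 − 4) − 0 = 2, and there is no ∂_2, so H_1 ≅ Z^2.

As a check, the Euler characteristic is 5 − 6 = -1, which agrees with 1 − 2 = -1.
(K is a triangulation of a wedge of 2 circles.)

H_0 = Z,  H_1 = Z^2.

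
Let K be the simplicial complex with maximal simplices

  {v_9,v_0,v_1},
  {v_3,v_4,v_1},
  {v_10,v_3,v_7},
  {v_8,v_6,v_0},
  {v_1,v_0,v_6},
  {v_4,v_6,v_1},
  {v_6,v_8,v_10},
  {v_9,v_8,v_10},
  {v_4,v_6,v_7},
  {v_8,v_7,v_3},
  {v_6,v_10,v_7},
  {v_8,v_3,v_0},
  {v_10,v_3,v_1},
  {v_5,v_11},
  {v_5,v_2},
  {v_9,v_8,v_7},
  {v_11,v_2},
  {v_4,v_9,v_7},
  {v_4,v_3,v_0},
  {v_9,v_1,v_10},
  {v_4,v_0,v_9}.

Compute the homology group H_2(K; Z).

Take the total order v_0 < v_1 < v_2 < v_3 < v_4 < v_5 < v_6 < v_7 < v_8 < v_9 < v_10 < v_11 on the vertex set. Then K (dimension 2) consists of the simplices:

  0-simplices (12): [v_0], [v_1], [v_2], [v_3], [v_4], [v_5], [v_6], [v_7], [v_8], [v_9], [v_10], [v_11]
  1-simplices (30): (30 of them)
  2-simplices (18): (18 of them)

Hence C_0 ≅ Z^12, C_1 ≅ Z^30, C_2 ≅ Z^18.

∂_1: C_1 → C_0 sends each edge [p,q] (with p < q) to q − p. For instance
  ∂[v_4,v_7] = [v_7] − [v_4].
This gives a 12×30 integer matrix of rank 10; reducing to Smith normal form yields diagonal entries (1,1,1,1,1,1,1,1,1,1).

∂_2: C_2 → C_1 maps a triangle to the signed sum of its edges. For instance
  ∂[v_0,v_4,v_9] = [v_4,v_9] − [v_0,v_9] + [v_0,v_4],
  ∂[v_4,v_7,v_9] = [v_7,v_9] − [v_4,v_9] + [v_4,v_7].
The 30×18 boundary matrix has rank 18 and Smith normal form diag(1,1,1,1,1,1,1,1,1,1,1,1,1,1,1,1,1,2).

Reading off H_k = ker ∂_k / im ∂_{k+1}:

  H_2: rank ker ∂_2 − rank ∂_3 = (18 − 18) − 0 = 0, and there is no ∂_3, so H_2 ≅ 0.

H_2 = 0.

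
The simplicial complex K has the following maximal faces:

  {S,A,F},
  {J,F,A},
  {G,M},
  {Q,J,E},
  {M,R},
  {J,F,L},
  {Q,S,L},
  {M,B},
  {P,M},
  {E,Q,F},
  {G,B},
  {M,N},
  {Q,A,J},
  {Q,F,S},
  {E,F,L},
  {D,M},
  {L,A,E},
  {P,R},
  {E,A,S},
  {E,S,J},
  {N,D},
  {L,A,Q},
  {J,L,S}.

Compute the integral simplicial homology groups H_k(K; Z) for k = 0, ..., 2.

Fix the vertex order A < B < D < E < F < G < J < L < M < N < P < Q < R < S and write every simplex with vertices in increasing order. Then dim K = 2 and the simplices of K are:

  0-simplices (14): A, B, D, E, F, G, J, L, M, N, P, Q, R, S
  1-simplices (30): AE, AF, AJ, AL, AQ, AS, BG, BM, DM, DN, EF, EJ, EL, EQ, ES, FJ, FL, FQ, FS, GM, JL, JQ, JS, LQ, LS, MN, MP, MR, PR, QS
  2-simplices (14): AEL, AES, AFJ, AFS, AJQ, ALQ, EFL, EFQ, EJQ, EJS, FJL, FQS, JLS, LQS

Hence C_0 ≅ Z^14, C_1 ≅ Z^30, C_2 ≅ Z^14.

Boundary ∂_1: C_1 → C_0 sends each edge [p,q] (with p < q) to q − p.
The resulting 14×30 matrix has rank 12, and its Smith normal form has invariant factors (1,1,1,1,1,1,1,1,1,1,1,1).

Boundary ∂_2: C_2 → C_1 acts by ∂[p,q,r] = [q,r] − [p,r] + [p,q]. For instance
  ∂ALQ = LQ − AQ + AL,
  ∂LQS = QS − LS + LQ.
The 30×14 boundary matrix has rank 13 and Smith normal form diag(1,1,1,1,1,1,1,1,1,1,1,1,1).

From H_k ≅ ker(∂_k) / im(∂_{k+1}) we obtain:

  H_0: rank C_0 − rank ∂_1 = 14 − 12 = 2, and the invariant factors of ∂_1 are all 1, so H_0 = Z^2.
  H_1: rank ker ∂_1 − rank ∂_2 = (30 − 12) − 13 = 5, and the invariant factors of ∂_2 are all 1, so H_1 = Z^5.
  H_2: rank ker ∂_2 − rank ∂_3 = (14 − 13) − 0 = 1, and there is no ∂_3, so H_2 = Z.

H_0 ≅ Z^2,  H_1 ≅ Z^5,  H_2 ≅ Z.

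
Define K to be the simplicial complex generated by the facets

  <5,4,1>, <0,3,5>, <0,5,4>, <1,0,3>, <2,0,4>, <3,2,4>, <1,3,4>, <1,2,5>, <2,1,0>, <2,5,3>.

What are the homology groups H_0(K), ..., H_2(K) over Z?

H_0 ≅ Z,  H_1 ≅ Z/2,  H_2 = 0.

Fix the vertex order 0 < 1 < 2 < 3 < 4 < 5 and write every simplex with vertices in increasing order. Then dim K = 2 and the simplices of K are:

  0-simplices (6): [0], [1], [2], [3], [4], [5]
  1-simplices (15): [0,1], [0,2], [0,3], [0,4], [0,5], [1,2], [1,3], [1,4], [1,5], [2,3], [2,4], [2,5], [3,4], [3,5], [4,5]
  2-simplices (10): [0,1,2], [0,1,3], [0,2,4], [0,3,5], [0,4,5], [1,2,5], [1,3,4], [1,4,5], [2,3,4], [2,3,5]

giving chain groups C_0 ≅ Z^6, C_1 ≅ Z^15, C_2 ≅ Z^10.

The boundary map ∂_1: C_1 → C_0 maps an edge to its endpoints' difference, ∂[p,q] = q − p. For instance
  ∂[1,2] = [2] − [1].
The 6×15 boundary matrix has rank 5 and Smith normal form diag(1,1,1,1,1).

∂_2: C_2 → C_1 sends each 2-simplex [p,q,r] to [q,r] − [p,r] + [p,q]. For instance
  ∂[1,4,5] = [4,5] − [1,5] + [1,4],
  ∂[0,1,3] = [1,3] − [0,3] + [0,1].
As a 15×10 matrix over Z this has rank 10, with invariant factors (1,1,1,1,1,1,1,1,1,2).

Reading off H_k = ker ∂_k / im ∂_{k+1}:

  H_0: rank C_0 − rank ∂_1 = 6 − 5 = 1, and the invariant factors of ∂_1 are all 1, so H_0 ≅ Z.
  H_1: rank ker ∂_1 − rank ∂_2 = (15 − 5) − 10 = 0, and ∂_2 has invariant factor 2 > 1, so H_1 ≅ Z/2.
  H_2: rank ker ∂_2 − rank ∂_3 = (10 − 10) − 0 = 0, and there is no ∂_3, so H_2 ≅ 0.

(K is a triangulation of the real projective plane RP^2.)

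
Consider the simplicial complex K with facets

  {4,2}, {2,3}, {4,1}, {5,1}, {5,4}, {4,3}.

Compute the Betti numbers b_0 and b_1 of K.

Fix the vertex order 1 < 2 < 3 < 4 < 5 and write every simplex with vertices in increasing order. Then dim K = 1 and the simplices of K are:

  0-simplices (5): [1], [2], [3], [4], [5]
  1-simplices (6): [1,4], [1,5], [2,3], [2,4], [3,4], [4,5]

Hence C_0 ≅ Z^5, C_1 ≅ Z^6.

The boundary map ∂_1: C_1 → C_0 sends each edge [p,q] (with p < q) to q − p. For instance
  ∂[2,3] = [3] − [2].
The 5×6 boundary matrix has rank 4 and Smith normal form diag(1,1,1,1).

From H_k ≅ ker(∂_k) / im(∂_{k+1}) we obtain:

  H_0: rank C_0 − rank ∂_1 = 5 − 4 = 1, and the invariant factors of ∂_1 are all 1, so H_0 ≅ Z.
  H_1: rank ker ∂_1 − rank ∂_2 = (6 − 4) − 0 = 2, and there is no ∂_2, so H_1 ≅ Z^2.

Hence the Betti numbers are b_0 = 1, b_1 = 2.

b_0 = 1, b_1 = 2.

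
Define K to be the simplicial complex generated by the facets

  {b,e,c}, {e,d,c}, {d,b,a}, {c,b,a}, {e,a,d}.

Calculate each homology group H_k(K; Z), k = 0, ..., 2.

H_0 ≅ Z,  H_1 ≅ Z,  H_2 = 0.

Order the vertices as a < b < c < d < e. Listing each simplex with vertices in this order, K has dimension 2 with simplices:

  0-simplices (5): a, b, c, d, e
  1-simplices (10): ab, ac, ad, ae, bc, bd, be, cd, ce, de
  2-simplices (5): abc, abd, ade, bce, cde

giving chain groups C_0 ≅ Z^5, C_1 ≅ Z^10, C_2 ≅ Z^5.

Boundary ∂_1: C_1 → C_0 sends each edge [p,q] (with p < q) to q − p. For instance
  ∂be = e − b.
This gives a 5×10 integer matrix of rank 4; reducing to Smith normal form yields diagonal entries (1,1,1,1).

∂_2: C_2 → C_1 sends each 2-simplex [p,q,r] to [q,r] − [p,r] + [p,q]. For instance
  ∂cde = de − ce + cd,
  ∂abd = bd − ad + ab.
As a 10×5 matrix over Z this has rank 5, with invariant factors (1,1,1,1,1).

Now H_k = ker ∂_k / im ∂_{k+1}, so:

  H_0: rank C_0 − rank ∂_1 = 5 − 4 = 1, and the invariant factors of ∂_1 are all 1, so H_0 = Z.
  H_1: rank ker ∂_1 − rank ∂_2 = (10 − 4) − 5 = 1, and the invariant factors of ∂_2 are all 1, so H_1 = Z.
  H_2: rank ker ∂_2 − rank ∂_3 = (5 − 5) − 0 = 0, and there is no ∂_3, so H_2 = 0.

(K is a triangulation of the Möbius band.)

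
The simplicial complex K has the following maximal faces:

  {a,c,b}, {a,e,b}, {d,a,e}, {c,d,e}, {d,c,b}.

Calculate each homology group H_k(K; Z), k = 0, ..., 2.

H_0 ≅ Z,  H_1 ≅ Z,  H_2 = 0.

We work with the vertex ordering a < b < c < d < e. The simplices of K, each written with vertices in increasing order, are:

  0-simplices (5): a, b, c, d, e
  1-simplices (10): ab, ac, ad, ae, bc, bd, be, cd, ce, de
  2-simplices (5): abc, abe, ade, bcd, cde

giving chain groups C_0 ≅ Z^5, C_1 ≅ Z^10, C_2 ≅ Z^5.

Boundary ∂_1: C_1 → C_0 sends each edge [p,q] (with p < q) to q − p. For instance
  ∂ae = e − a.
The 5×10 boundary matrix has rank 4 and Smith normal form diag(1,1,1,1).

Boundary ∂_2: C_2 → C_1 acts by ∂[p,q,r] = [q,r] − [p,r] + [p,q]. For instance
  ∂cde = de − ce + cd,
  ∂ade = de − ae + ad.
The resulting 10×5 matrix has rank 5, and its Smith normal form has invariant factors (1,1,1,1,1).

Computing H_k = (kernel of ∂_k) / (image of ∂_{k+1}):

  H_0: rank C_0 − rank ∂_1 = 5 − 4 = 1, and the invariant factors of ∂_1 are all 1, so H_0 = Z.
  H_1: rank ker ∂_1 − rank ∂_2 = (10 − 4) − 5 = 1, and the invariant factors of ∂_2 are all 1, so H_1 = Z.
  H_2: rank ker ∂_2 − rank ∂_3 = (5 − 5) − 0 = 0, and there is no ∂_3, so H_2 = 0.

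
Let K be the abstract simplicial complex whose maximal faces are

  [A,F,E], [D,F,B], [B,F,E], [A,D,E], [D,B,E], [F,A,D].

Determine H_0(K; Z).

K has 5 vertices, 9 edges, 6 triangles.
rank ∂_0 = 0, rank ∂_1 = 4 ⇒ b_0 = 5 − 0 − 4 = 1; all invariant factors of ∂_1 are 1 so no torsion. So H_0 ≅ Z.

H_0 = Z.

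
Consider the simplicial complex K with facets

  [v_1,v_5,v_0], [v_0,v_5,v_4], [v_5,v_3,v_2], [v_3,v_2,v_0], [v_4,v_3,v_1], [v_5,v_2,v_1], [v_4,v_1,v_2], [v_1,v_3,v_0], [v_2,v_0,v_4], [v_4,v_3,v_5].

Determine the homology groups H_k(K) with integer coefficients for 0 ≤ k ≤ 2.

H_0 = Z,  H_1 = Z_2,  H_2 = 0.

Order the vertices as v_0 < v_1 < v_2 < v_3 < v_4 < v_5. Listing each simplex with vertices in this order, K has dimension 2 with simplices:

  0-simplices (6): [v_0], [v_1], [v_2], [v_3], [v_4], [v_5]
  1-simplices (15): (15 of them)
  2-simplices (10): [v_0,v_1,v_3], [v_0,v_1,v_5], [v_0,v_2,v_3], [v_0,v_2,v_4], [v_0,v_4,v_5], [v_1,v_2,v_4], [v_1,v_2,v_5], [v_1,v_3,v_4], [v_2,v_3,v_5], [v_3,v_4,v_5]

Hence C_0 ≅ Z^6, C_1 ≅ Z^15, C_2 ≅ Z^10.

Boundary ∂_1: C_1 → C_0 maps an edge to its endpoints' difference, ∂[p,q] = q − p. For instance
  ∂[v_3,v_5] = [v_5] − [v_3].
The 6×15 boundary matrix has rank 5 and Smith normal form diag(1,1,1,1,1).

The boundary map ∂_2: C_2 → C_1 sends each 2-simplex [p,q,r] to [q,r] − [p,r] + [p,q]. For instance
  ∂[v_1,v_2,v_4] = [v_2,v_4] − [v_1,v_4] + [v_1,v_2],
  ∂[v_0,v_4,v_5] = [v_4,v_5] − [v_0,v_5] + [v_0,v_4].
The resulting 15×10 matrix has rank 10, and its Smith normal form has invariant factors (1,1,1,1,1,1,1,1,1,2).

From H_k ≅ ker(∂_k) / im(∂_{k+1}) we obtain:

  H_0: rank C_0 − rank ∂_1 = 6 − 5 = 1, and the invariant factors of ∂_1 are all 1, so H_0 = Z.
  H_1: rank ker ∂_1 − rank ∂_2 = (15 − 5) − 10 = 0, and ∂_2 has invariant factor 2 > 1, so H_1 = Z_2.
  H_2: rank ker ∂_2 − rank ∂_3 = (10 − 10) − 0 = 0, and there is no ∂_3, so H_2 = 0.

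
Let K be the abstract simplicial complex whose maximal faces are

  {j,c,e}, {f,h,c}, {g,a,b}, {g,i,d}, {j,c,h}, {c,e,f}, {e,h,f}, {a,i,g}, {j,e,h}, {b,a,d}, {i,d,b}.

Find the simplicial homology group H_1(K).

We work with the vertex ordering a < b < c < d < e < f < g < h < i < j. The simplices of K, each written with vertices in increasing order, are:

  0-simplices (10): a, b, c, d, e, f, g, h, i, j
  1-simplices (19): ab, ad, ag, ai, bd, bg, bi, ce, cf, ch, cj, dg, di, ef, eh, ej, fh, gi, hj
  2-simplices (11): abd, abg, agi, bdi, cef, cej, cfh, chj, dgi, efh, ehj

giving chain groups C_0 ≅ Z^10, C_1 ≅ Z^19, C_2 ≅ Z^11.

Boundary ∂_1: C_1 → C_0 is given by ∂[p,q] = [q] − [p]. For instance
  ∂bi = i − b.
This gives a 10×19 integer matrix of rank 8; reducing to Smith normal form yields diagonal entries (1,1,1,1,1,1,1,1).

The boundary map ∂_2: C_2 → C_1 acts by ∂[p,q,r] = [q,r] − [p,r] + [p,q]. For instance
  ∂efh = fh − eh + ef,
  ∂chj = hj − cj + ch.
As a 19×11 matrix over Z this has rank 10, with invariant factors (1,1,1,1,1,1,1,1,1,1).

Now H_k = ker ∂_k / im ∂_{k+1}, so:

  H_1: rank ker ∂_1 − rank ∂_2 = (19 − 8) − 10 = 1, and the invariant factors of ∂_2 are all 1, so H_1 = Z.

(K is a triangulation of the disjoint union of the Möbius band and the 2-sphere S^2.)

H_1 = Z.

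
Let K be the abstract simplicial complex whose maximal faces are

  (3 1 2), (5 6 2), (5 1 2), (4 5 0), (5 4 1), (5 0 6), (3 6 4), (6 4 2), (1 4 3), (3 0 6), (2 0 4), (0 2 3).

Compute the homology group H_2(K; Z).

K has 7 vertices, 18 edges, 12 triangles.
rank ∂_2 = 12, rank ∂_3 = 0 ⇒ b_2 = 12 − 12 − 0 = 0. So H_2 ≅ 0.

H_2 = 0.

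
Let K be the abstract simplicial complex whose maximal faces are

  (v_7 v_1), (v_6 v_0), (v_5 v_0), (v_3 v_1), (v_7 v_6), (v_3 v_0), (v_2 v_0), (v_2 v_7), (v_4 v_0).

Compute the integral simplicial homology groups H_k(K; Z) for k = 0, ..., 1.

Order the vertices as v_0 < v_1 < v_2 < v_3 < v_4 < v_5 < v_6 < v_7. Listing each simplex with vertices in this order, K has dimension 1 with simplices:

  0-simplices (8): [v_0], [v_1], [v_2], [v_3], [v_4], [v_5], [v_6], [v_7]
  1-simplices (9): [v_0,v_2], [v_0,v_3], [v_0,v_4], [v_0,v_5], [v_0,v_6], [v_1,v_3], [v_1,v_7], [v_2,v_7], [v_6,v_7]

giving chain groups C_0 ≅ Z^8, C_1 ≅ Z^9.

The boundary map ∂_1: C_1 → C_0 sends each edge [p,q] (with p < q) to q − p. For instance
  ∂[v_0,v_2] = [v_2] − [v_0].
The 8×9 boundary matrix has rank 7 and Smith normal form diag(1,1,1,1,1,1,1).

Now H_k = ker ∂_k / im ∂_{k+1}, so:

  H_0: rank C_0 − rank ∂_1 = 8 − 7 = 1, and the invariant factors of ∂_1 are all 1, so H_0 = Z.
  H_1: rank ker ∂_1 − rank ∂_2 = (9 − 7) − 0 = 2, and there is no ∂_2, so H_1 = Z^2.

H_0 ≅ Z,  H_1 ≅ Z^2.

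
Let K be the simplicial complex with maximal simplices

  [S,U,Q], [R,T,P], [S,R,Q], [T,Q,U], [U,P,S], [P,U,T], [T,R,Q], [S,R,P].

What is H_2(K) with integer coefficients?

Order the vertices as P < Q < R < S < T < U. Listing each simplex with vertices in this order, K has dimension 2 with simplices:

  0-simplices (6): P, Q, R, S, T, U
  1-simplices (12): PR, PS, PT, PU, QR, QS, QT, QU, RS, RT, SU, TU
  2-simplices (8): PRS, PRT, PSU, PTU, QRS, QRT, QSU, QTU

giving chain groups C_0 ≅ Z^6, C_1 ≅ Z^12, C_2 ≅ Z^8.

The boundary map ∂_1: C_1 → C_0 sends each edge [p,q] (with p < q) to q − p. For instance
  ∂QS = S − Q.
As a 6×12 matrix over Z this has rank 5, with invariant factors (1,1,1,1,1).

Boundary ∂_2: C_2 → C_1 maps a triangle to the signed sum of its edges. For instance
  ∂QRT = RT − QT + QR,
  ∂PRT = RT − PT + PR.
The resulting 12×8 matrix has rank 7, and its Smith normal form has invariant factors (1,1,1,1,1,1,1).

From H_k ≅ ker(∂_k) / im(∂_{k+1}) we obtain:

  H_2: rank ker ∂_2 − rank ∂_3 = (8 − 7) − 0 = 1, and there is no ∂_3, so H_2 = Z.

H_2 ≅ Z.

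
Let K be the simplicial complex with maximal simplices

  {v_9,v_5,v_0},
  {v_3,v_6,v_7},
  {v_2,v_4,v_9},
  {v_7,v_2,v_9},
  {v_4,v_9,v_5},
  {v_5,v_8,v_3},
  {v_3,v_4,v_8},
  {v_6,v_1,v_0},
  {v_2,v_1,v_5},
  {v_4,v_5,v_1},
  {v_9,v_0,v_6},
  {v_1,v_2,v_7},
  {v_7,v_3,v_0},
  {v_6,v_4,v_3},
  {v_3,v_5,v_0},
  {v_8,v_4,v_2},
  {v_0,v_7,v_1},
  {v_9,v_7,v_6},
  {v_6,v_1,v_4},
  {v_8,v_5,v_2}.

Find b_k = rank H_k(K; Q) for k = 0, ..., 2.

b_0 = 1, b_1 = 1, b_2 = 0.

Take the total order v_0 < v_1 < v_2 < v_3 < v_4 < v_5 < v_6 < v_7 < v_8 < v_9 on the vertex set. Then K (dimension 2) consists of the simplices:

  0-simplices (10): [v_0], [v_1], [v_2], [v_3], [v_4], [v_5], [v_6], [v_7], [v_8], [v_9]
  1-simplices (30): (30 of them)
  2-simplices (20): (20 of them)

Hence C_0 ≅ Z^10, C_1 ≅ Z^30, C_2 ≅ Z^20.

Boundary ∂_1: C_1 → C_0 is given by ∂[p,q] = [q] − [p].
The 10×30 boundary matrix has rank 9 and Smith normal form diag(1,1,1,1,1,1,1,1,1).

∂_2: C_2 → C_1 maps a triangle to the signed sum of its edges. For instance
  ∂[v_3,v_5,v_8] = [v_5,v_8] − [v_3,v_8] + [v_3,v_5],
  ∂[v_2,v_5,v_8] = [v_5,v_8] − [v_2,v_8] + [v_2,v_5].
The resulting 30×20 matrix has rank 20, and its Smith normal form has invariant factors (1,1,1,1,1,1,1,1,1,1,1,1,1,1,1,1,1,1,1,2).

Reading off H_k = ker ∂_k / im ∂_{k+1}:

  H_0: rank C_0 − rank ∂_1 = 10 − 9 = 1, and the invariant factors of ∂_1 are all 1, so H_0 ≅ Z.
  H_1: rank ker ∂_1 − rank ∂_2 = (30 − 9) − 20 = 1, and ∂_2 has invariant factor 2 > 1, so H_1 ≅ Z ⊕ Z/2.
  H_2: rank ker ∂_2 − rank ∂_3 = (20 − 20) − 0 = 0, and there is no ∂_3, so H_2 ≅ 0.

As a check, the Euler characteristic is 10 − 30 + 20 = 0, which agrees with 1 − 1 + 0 = 0.
(K is a triangulation of the Klein bottle.)

Hence the Betti numbers are b_0 = 1, b_1 = 1, b_2 = 0.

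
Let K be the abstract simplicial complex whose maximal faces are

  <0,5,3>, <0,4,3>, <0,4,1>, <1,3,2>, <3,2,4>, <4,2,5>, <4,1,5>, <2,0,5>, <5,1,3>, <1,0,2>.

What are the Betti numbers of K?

b_0 = 1, b_1 = 0, b_2 = 0.

We work with the vertex ordering 0 < 1 < 2 < 3 < 4 < 5. The simplices of K, each written with vertices in increasing order, are:

  0-simplices (6): [0], [1], [2], [3], [4], [5]
  1-simplices (15): [0,1], [0,2], [0,3], [0,4], [0,5], [1,2], [1,3], [1,4], [1,5], [2,3], [2,4], [2,5], [3,4], [3,5], [4,5]
  2-simplices (10): [0,1,2], [0,1,4], [0,2,5], [0,3,4], [0,3,5], [1,2,3], [1,3,5], [1,4,5], [2,3,4], [2,4,5]

Hence C_0 ≅ Z^6, C_1 ≅ Z^15, C_2 ≅ Z^10.

Boundary ∂_1: C_1 → C_0 maps an edge to its endpoints' difference, ∂[p,q] = q − p.
The resulting 6×15 matrix has rank 5, and its Smith normal form has invariant factors (1,1,1,1,1).

The boundary map ∂_2: C_2 → C_1 acts by ∂[p,q,r] = [q,r] − [p,r] + [p,q]. For instance
  ∂[2,3,4] = [3,4] − [2,4] + [2,3],
  ∂[0,2,5] = [2,5] − [0,5] + [0,2].
The resulting 15×10 matrix has rank 10, and its Smith normal form has invariant factors (1,1,1,1,1,1,1,1,1,2).

Computing H_k = (kernel of ∂_k) / (image of ∂_{k+1}):

  H_0: rank C_0 − rank ∂_1 = 6 − 5 = 1, and the invariant factors of ∂_1 are all 1, so H_0 = Z.
  H_1: rank ker ∂_1 − rank ∂_2 = (15 − 5) − 10 = 0, and ∂_2 has invariant factor 2 > 1, so H_1 = Z/2.
  H_2: rank ker ∂_2 − rank ∂_3 = (10 − 10) − 0 = 0, and there is no ∂_3, so H_2 = 0.

As a check, the Euler characteristic is 6 − 15 + 10 = 1, which agrees with 1 − 0 + 0 = 1.

Hence the Betti numbers are b_0 = 1, b_1 = 0, b_2 = 0.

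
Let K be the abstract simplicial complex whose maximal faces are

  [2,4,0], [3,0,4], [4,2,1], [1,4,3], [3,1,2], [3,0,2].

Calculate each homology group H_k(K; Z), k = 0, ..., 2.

Fix the vertex order 0 < 1 < 2 < 3 < 4 and write every simplex with vertices in increasing order. Then dim K = 2 and the simplices of K are:

  0-simplices (5): [0], [1], [2], [3], [4]
  1-simplices (9): [0,2], [0,3], [0,4], [1,2], [1,3], [1,4], [2,3], [2,4], [3,4]
  2-simplices (6): [0,2,3], [0,2,4], [0,3,4], [1,2,3], [1,2,4], [1,3,4]

giving chain groups C_0 ≅ Z^5, C_1 ≅ Z^9, C_2 ≅ Z^6.

The boundary map ∂_1: C_1 → C_0 is given by ∂[p,q] = [q] − [p]. For instance
  ∂[2,4] = [4] − [2].
As a 5×9 matrix over Z this has rank 4, with invariant factors (1,1,1,1).

The boundary map ∂_2: C_2 → C_1 acts by ∂[p,q,r] = [q,r] − [p,r] + [p,q]. For instance
  ∂[0,2,3] = [2,3] − [0,3] + [0,2],
  ∂[1,2,3] = [2,3] − [1,3] + [1,2].
This gives a 9×6 integer matrix of rank 5; reducing to Smith normal form yields diagonal entries (1,1,1,1,1).

Now H_k = ker ∂_k / im ∂_{k+1}, so:

  H_0: rank C_0 − rank ∂_1 = 5 − 4 = 1, and the invariant factors of ∂_1 are all 1, so H_0 = Z.
  H_1: rank ker ∂_1 − rank ∂_2 = (9 − 4) − 5 = 0, and the invariant factors of ∂_2 are all 1, so H_1 = 0.
  H_2: rank ker ∂_2 − rank ∂_3 = (6 − 5) − 0 = 1, and there is no ∂_3, so H_2 = Z.

As a check, the Euler characteristic is 5 − 9 + 6 = 2, which agrees with 1 − 0 + 1 = 2.

H_0 = Z,  H_1 = 0,  H_2 = Z.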